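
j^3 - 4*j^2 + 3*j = j*(j - 3)*(j - 1)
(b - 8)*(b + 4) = b^2 - 4*b - 32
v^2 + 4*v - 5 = (v - 1)*(v + 5)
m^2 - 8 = (m - 2*sqrt(2))*(m + 2*sqrt(2))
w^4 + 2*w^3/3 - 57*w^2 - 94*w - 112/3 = (w - 8)*(w + 2/3)*(w + 1)*(w + 7)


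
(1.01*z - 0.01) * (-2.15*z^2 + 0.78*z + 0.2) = -2.1715*z^3 + 0.8093*z^2 + 0.1942*z - 0.002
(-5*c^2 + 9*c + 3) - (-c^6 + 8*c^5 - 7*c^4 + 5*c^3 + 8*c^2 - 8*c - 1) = c^6 - 8*c^5 + 7*c^4 - 5*c^3 - 13*c^2 + 17*c + 4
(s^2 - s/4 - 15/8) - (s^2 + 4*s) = -17*s/4 - 15/8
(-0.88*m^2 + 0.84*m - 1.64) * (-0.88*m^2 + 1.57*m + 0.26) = 0.7744*m^4 - 2.1208*m^3 + 2.5332*m^2 - 2.3564*m - 0.4264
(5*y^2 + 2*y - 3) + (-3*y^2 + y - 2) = 2*y^2 + 3*y - 5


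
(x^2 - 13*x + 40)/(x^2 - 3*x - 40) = (x - 5)/(x + 5)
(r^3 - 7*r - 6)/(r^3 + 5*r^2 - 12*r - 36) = (r + 1)/(r + 6)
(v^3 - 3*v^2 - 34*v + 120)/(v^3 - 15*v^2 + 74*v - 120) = (v + 6)/(v - 6)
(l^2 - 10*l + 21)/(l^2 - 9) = (l - 7)/(l + 3)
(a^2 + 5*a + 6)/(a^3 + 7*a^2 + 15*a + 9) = (a + 2)/(a^2 + 4*a + 3)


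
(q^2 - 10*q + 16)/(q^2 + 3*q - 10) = (q - 8)/(q + 5)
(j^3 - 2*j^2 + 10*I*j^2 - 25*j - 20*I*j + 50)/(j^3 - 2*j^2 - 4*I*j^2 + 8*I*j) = (j^2 + 10*I*j - 25)/(j*(j - 4*I))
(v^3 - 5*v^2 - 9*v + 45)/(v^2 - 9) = v - 5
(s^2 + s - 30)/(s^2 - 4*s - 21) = (-s^2 - s + 30)/(-s^2 + 4*s + 21)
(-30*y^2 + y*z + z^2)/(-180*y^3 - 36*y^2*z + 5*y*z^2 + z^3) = (5*y - z)/(30*y^2 + y*z - z^2)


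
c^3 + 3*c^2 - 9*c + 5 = (c - 1)^2*(c + 5)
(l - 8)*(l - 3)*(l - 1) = l^3 - 12*l^2 + 35*l - 24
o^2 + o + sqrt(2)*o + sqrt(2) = (o + 1)*(o + sqrt(2))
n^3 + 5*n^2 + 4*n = n*(n + 1)*(n + 4)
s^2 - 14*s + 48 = (s - 8)*(s - 6)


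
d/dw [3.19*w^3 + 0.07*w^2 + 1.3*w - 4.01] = 9.57*w^2 + 0.14*w + 1.3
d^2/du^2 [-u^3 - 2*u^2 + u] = -6*u - 4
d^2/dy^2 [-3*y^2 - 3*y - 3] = -6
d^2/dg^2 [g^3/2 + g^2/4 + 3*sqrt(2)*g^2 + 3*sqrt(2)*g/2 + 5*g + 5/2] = 3*g + 1/2 + 6*sqrt(2)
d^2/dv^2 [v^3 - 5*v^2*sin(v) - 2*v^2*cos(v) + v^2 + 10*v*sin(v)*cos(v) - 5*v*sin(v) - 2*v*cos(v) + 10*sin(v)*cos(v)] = 5*v^2*sin(v) + 2*v^2*cos(v) + 13*v*sin(v) - 20*v*sin(2*v) - 18*v*cos(v) + 6*v - 6*sin(v) - 14*cos(v) + 20*sqrt(2)*cos(2*v + pi/4) + 2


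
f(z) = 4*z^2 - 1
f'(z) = 8*z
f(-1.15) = 4.29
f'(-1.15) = -9.20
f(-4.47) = 78.92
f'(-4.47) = -35.76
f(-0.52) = 0.08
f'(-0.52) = -4.16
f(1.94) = 14.05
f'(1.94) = 15.52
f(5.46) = 118.25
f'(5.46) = 43.68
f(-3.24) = 40.99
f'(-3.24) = -25.92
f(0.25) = -0.75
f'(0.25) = 2.00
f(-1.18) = 4.57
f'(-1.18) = -9.44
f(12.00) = 575.00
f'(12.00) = 96.00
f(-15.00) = 899.00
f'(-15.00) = -120.00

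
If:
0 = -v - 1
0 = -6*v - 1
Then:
No Solution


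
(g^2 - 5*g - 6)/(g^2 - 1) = (g - 6)/(g - 1)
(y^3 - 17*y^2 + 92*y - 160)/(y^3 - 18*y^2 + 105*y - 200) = (y - 4)/(y - 5)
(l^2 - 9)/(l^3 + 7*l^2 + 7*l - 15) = (l - 3)/(l^2 + 4*l - 5)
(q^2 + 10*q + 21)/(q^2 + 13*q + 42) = (q + 3)/(q + 6)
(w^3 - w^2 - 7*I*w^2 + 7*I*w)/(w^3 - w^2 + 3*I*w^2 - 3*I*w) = (w - 7*I)/(w + 3*I)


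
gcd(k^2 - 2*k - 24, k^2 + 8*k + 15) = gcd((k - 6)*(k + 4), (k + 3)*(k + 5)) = 1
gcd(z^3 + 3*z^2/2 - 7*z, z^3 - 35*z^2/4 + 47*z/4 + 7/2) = z - 2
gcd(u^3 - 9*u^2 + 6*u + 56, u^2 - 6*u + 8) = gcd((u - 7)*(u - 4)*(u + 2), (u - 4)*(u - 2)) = u - 4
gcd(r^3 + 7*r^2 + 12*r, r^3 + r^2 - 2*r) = r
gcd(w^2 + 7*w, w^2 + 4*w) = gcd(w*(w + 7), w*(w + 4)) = w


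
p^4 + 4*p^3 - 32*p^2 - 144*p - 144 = (p - 6)*(p + 2)^2*(p + 6)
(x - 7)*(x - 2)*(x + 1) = x^3 - 8*x^2 + 5*x + 14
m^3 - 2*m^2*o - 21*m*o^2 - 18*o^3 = (m - 6*o)*(m + o)*(m + 3*o)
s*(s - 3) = s^2 - 3*s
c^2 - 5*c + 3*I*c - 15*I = (c - 5)*(c + 3*I)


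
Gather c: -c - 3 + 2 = -c - 1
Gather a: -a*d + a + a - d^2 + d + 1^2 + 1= a*(2 - d) - d^2 + d + 2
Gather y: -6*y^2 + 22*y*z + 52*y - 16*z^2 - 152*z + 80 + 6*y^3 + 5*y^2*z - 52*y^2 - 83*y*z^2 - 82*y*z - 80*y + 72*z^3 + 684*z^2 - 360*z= 6*y^3 + y^2*(5*z - 58) + y*(-83*z^2 - 60*z - 28) + 72*z^3 + 668*z^2 - 512*z + 80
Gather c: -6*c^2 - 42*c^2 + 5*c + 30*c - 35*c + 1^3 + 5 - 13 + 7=-48*c^2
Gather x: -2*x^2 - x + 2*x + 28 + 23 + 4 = -2*x^2 + x + 55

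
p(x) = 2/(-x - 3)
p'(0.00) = 0.22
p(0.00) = -0.67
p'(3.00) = 0.06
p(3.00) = -0.33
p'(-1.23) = 0.64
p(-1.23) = -1.13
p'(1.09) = 0.12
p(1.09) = -0.49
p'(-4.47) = 0.93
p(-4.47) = 1.36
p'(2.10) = 0.08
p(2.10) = -0.39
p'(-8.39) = 0.07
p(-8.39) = 0.37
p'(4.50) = 0.04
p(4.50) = -0.27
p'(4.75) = 0.03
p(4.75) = -0.26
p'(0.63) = 0.15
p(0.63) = -0.55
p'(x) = 2/(-x - 3)^2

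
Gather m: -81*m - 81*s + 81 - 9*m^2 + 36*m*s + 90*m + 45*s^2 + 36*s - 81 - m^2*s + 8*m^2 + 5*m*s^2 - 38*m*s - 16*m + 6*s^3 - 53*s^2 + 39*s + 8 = m^2*(-s - 1) + m*(5*s^2 - 2*s - 7) + 6*s^3 - 8*s^2 - 6*s + 8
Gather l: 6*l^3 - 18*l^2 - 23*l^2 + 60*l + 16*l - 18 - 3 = 6*l^3 - 41*l^2 + 76*l - 21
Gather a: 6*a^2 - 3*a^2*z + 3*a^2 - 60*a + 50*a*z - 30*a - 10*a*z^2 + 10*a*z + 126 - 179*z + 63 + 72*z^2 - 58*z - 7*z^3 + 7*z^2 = a^2*(9 - 3*z) + a*(-10*z^2 + 60*z - 90) - 7*z^3 + 79*z^2 - 237*z + 189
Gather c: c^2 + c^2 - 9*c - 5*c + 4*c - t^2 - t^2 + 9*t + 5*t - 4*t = 2*c^2 - 10*c - 2*t^2 + 10*t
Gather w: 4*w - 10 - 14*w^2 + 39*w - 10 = -14*w^2 + 43*w - 20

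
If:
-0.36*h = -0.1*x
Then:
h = 0.277777777777778*x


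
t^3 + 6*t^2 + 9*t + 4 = (t + 1)^2*(t + 4)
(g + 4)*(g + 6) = g^2 + 10*g + 24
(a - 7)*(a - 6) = a^2 - 13*a + 42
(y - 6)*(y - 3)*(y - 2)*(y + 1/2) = y^4 - 21*y^3/2 + 61*y^2/2 - 18*y - 18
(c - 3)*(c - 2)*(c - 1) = c^3 - 6*c^2 + 11*c - 6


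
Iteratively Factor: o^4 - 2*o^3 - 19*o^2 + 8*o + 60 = (o - 2)*(o^3 - 19*o - 30) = (o - 2)*(o + 2)*(o^2 - 2*o - 15) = (o - 2)*(o + 2)*(o + 3)*(o - 5)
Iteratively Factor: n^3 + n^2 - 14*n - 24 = (n - 4)*(n^2 + 5*n + 6) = (n - 4)*(n + 3)*(n + 2)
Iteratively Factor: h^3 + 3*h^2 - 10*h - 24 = (h + 4)*(h^2 - h - 6) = (h + 2)*(h + 4)*(h - 3)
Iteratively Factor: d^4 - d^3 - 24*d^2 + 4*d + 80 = (d - 2)*(d^3 + d^2 - 22*d - 40) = (d - 5)*(d - 2)*(d^2 + 6*d + 8) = (d - 5)*(d - 2)*(d + 2)*(d + 4)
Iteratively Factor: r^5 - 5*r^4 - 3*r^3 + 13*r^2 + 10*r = (r - 5)*(r^4 - 3*r^2 - 2*r) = (r - 5)*(r + 1)*(r^3 - r^2 - 2*r) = r*(r - 5)*(r + 1)*(r^2 - r - 2) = r*(r - 5)*(r + 1)^2*(r - 2)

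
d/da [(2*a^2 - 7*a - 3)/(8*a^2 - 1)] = (56*a^2 + 44*a + 7)/(64*a^4 - 16*a^2 + 1)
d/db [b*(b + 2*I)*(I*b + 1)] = 3*I*b^2 - 2*b + 2*I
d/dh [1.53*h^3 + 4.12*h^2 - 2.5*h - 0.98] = 4.59*h^2 + 8.24*h - 2.5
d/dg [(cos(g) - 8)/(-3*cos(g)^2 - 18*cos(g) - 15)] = (sin(g)^2 + 16*cos(g) + 52)*sin(g)/(3*(cos(g)^2 + 6*cos(g) + 5)^2)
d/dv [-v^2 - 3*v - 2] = -2*v - 3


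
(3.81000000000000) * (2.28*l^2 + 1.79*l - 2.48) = 8.6868*l^2 + 6.8199*l - 9.4488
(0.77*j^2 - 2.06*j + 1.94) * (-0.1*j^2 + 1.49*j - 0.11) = -0.077*j^4 + 1.3533*j^3 - 3.3481*j^2 + 3.1172*j - 0.2134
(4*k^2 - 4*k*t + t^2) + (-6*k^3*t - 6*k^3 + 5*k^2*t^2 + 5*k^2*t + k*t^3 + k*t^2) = -6*k^3*t - 6*k^3 + 5*k^2*t^2 + 5*k^2*t + 4*k^2 + k*t^3 + k*t^2 - 4*k*t + t^2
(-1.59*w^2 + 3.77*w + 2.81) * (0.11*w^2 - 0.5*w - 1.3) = -0.1749*w^4 + 1.2097*w^3 + 0.4911*w^2 - 6.306*w - 3.653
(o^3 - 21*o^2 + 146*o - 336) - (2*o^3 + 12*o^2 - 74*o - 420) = -o^3 - 33*o^2 + 220*o + 84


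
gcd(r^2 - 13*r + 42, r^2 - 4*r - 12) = r - 6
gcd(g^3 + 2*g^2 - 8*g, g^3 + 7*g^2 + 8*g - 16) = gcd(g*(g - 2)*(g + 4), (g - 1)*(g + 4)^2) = g + 4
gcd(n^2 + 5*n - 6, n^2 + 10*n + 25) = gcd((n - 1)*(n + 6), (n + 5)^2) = 1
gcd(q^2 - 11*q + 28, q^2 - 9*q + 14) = q - 7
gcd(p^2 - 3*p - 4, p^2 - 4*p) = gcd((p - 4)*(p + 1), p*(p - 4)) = p - 4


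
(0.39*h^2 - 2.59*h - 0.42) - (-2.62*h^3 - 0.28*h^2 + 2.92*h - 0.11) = 2.62*h^3 + 0.67*h^2 - 5.51*h - 0.31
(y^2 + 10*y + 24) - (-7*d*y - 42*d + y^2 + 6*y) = 7*d*y + 42*d + 4*y + 24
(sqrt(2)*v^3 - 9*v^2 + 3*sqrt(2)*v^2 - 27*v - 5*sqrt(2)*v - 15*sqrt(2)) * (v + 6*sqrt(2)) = sqrt(2)*v^4 + 3*v^3 + 3*sqrt(2)*v^3 - 59*sqrt(2)*v^2 + 9*v^2 - 177*sqrt(2)*v - 60*v - 180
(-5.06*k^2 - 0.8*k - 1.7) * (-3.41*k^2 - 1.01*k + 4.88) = 17.2546*k^4 + 7.8386*k^3 - 18.0878*k^2 - 2.187*k - 8.296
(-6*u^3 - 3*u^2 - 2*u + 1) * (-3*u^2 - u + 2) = 18*u^5 + 15*u^4 - 3*u^3 - 7*u^2 - 5*u + 2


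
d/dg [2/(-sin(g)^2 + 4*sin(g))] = 4*(sin(g) - 2)*cos(g)/((sin(g) - 4)^2*sin(g)^2)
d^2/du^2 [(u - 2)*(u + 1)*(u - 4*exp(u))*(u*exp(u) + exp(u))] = (u^4 - 16*u^3*exp(u) + 8*u^3 - 48*u^2*exp(u) + 9*u^2 + 24*u*exp(u) - 14*u + 80*exp(u) - 10)*exp(u)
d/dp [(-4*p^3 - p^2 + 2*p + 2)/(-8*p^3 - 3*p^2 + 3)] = 2*(2*p^4 + 16*p^3 + 9*p^2 + 3*p + 3)/(64*p^6 + 48*p^5 + 9*p^4 - 48*p^3 - 18*p^2 + 9)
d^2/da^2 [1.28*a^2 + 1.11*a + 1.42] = 2.56000000000000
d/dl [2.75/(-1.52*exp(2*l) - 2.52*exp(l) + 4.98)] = (8.36*exp(l) + 6.93)*exp(l)/(1.52*exp(2*l) + 2.52*exp(l) - 4.98)^2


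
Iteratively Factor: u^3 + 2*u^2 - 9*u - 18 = (u - 3)*(u^2 + 5*u + 6) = (u - 3)*(u + 2)*(u + 3)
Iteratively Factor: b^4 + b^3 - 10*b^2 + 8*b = (b - 2)*(b^3 + 3*b^2 - 4*b) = b*(b - 2)*(b^2 + 3*b - 4) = b*(b - 2)*(b - 1)*(b + 4)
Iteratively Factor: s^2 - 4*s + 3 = (s - 3)*(s - 1)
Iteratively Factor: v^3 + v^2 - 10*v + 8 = (v - 1)*(v^2 + 2*v - 8) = (v - 2)*(v - 1)*(v + 4)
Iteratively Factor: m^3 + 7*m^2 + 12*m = (m)*(m^2 + 7*m + 12) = m*(m + 4)*(m + 3)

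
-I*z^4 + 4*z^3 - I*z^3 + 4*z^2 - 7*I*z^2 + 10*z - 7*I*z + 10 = (z + 1)*(z - 2*I)*(z + 5*I)*(-I*z + 1)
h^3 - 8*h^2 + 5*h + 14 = (h - 7)*(h - 2)*(h + 1)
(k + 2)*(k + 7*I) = k^2 + 2*k + 7*I*k + 14*I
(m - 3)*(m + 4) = m^2 + m - 12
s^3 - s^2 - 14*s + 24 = (s - 3)*(s - 2)*(s + 4)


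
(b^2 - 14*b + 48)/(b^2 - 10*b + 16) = (b - 6)/(b - 2)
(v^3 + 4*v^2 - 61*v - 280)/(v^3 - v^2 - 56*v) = (v + 5)/v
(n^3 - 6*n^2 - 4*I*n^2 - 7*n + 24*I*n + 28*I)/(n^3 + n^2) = (n^2 - n*(7 + 4*I) + 28*I)/n^2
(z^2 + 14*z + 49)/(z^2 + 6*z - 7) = (z + 7)/(z - 1)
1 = 1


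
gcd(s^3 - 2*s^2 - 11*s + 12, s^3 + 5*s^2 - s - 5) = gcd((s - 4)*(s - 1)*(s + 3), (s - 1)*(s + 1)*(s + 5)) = s - 1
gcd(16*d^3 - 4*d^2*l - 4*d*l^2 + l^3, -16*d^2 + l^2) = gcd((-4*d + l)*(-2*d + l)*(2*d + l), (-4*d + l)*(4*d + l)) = 4*d - l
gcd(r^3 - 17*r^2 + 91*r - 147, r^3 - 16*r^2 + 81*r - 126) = r^2 - 10*r + 21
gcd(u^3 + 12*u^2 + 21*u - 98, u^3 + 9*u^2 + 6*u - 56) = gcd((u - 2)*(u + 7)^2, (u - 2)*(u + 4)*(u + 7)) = u^2 + 5*u - 14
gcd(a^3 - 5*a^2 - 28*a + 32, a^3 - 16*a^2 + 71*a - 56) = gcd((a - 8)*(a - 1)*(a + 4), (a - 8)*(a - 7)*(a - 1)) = a^2 - 9*a + 8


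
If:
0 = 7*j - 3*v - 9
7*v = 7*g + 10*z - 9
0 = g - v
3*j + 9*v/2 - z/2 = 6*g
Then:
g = 159/10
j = 81/10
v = 159/10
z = 9/10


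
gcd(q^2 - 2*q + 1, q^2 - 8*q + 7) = q - 1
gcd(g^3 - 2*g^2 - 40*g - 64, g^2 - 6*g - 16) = g^2 - 6*g - 16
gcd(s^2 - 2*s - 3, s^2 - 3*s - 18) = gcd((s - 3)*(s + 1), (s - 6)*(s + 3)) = 1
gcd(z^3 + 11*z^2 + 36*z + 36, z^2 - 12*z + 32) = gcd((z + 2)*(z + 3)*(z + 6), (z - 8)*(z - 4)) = 1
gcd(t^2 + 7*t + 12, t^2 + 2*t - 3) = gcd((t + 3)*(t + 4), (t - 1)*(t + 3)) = t + 3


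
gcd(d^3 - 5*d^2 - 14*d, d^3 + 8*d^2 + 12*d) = d^2 + 2*d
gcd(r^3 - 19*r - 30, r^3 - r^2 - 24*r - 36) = r^2 + 5*r + 6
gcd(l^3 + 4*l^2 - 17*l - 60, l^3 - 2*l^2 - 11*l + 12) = l^2 - l - 12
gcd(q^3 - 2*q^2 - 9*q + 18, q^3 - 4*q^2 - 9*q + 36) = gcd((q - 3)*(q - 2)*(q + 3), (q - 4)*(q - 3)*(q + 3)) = q^2 - 9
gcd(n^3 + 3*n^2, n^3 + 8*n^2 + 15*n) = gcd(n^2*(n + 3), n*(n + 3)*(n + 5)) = n^2 + 3*n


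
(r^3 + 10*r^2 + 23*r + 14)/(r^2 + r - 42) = (r^2 + 3*r + 2)/(r - 6)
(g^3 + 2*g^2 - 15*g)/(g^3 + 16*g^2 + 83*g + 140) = g*(g - 3)/(g^2 + 11*g + 28)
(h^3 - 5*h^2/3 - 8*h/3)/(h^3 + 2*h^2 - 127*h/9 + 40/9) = 3*h*(h + 1)/(3*h^2 + 14*h - 5)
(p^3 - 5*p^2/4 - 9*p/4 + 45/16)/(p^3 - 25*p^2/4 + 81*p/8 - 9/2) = (8*p^2 + 2*p - 15)/(2*(4*p^2 - 19*p + 12))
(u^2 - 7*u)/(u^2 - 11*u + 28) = u/(u - 4)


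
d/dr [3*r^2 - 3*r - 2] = 6*r - 3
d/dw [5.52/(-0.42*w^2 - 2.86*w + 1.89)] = (4.6368*w + 15.7872)/(0.42*w^2 + 2.86*w - 1.89)^2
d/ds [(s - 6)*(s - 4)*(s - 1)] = 3*s^2 - 22*s + 34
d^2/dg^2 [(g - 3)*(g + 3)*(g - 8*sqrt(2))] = 6*g - 16*sqrt(2)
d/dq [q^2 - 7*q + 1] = 2*q - 7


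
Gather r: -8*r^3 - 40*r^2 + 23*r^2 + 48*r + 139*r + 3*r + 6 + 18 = -8*r^3 - 17*r^2 + 190*r + 24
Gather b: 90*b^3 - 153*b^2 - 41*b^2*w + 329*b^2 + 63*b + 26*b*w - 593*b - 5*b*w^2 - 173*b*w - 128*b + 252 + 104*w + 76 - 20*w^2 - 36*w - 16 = 90*b^3 + b^2*(176 - 41*w) + b*(-5*w^2 - 147*w - 658) - 20*w^2 + 68*w + 312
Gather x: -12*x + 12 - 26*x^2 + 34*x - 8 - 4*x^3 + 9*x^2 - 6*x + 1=-4*x^3 - 17*x^2 + 16*x + 5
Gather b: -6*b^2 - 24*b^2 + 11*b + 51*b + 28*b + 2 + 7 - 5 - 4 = -30*b^2 + 90*b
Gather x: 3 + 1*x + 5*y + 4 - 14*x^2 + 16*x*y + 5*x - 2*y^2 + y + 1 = -14*x^2 + x*(16*y + 6) - 2*y^2 + 6*y + 8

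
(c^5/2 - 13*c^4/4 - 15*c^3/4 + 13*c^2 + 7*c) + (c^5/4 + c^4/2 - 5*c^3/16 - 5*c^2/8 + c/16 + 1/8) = 3*c^5/4 - 11*c^4/4 - 65*c^3/16 + 99*c^2/8 + 113*c/16 + 1/8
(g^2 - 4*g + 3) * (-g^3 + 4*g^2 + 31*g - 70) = -g^5 + 8*g^4 + 12*g^3 - 182*g^2 + 373*g - 210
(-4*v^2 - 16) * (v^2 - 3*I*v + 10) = -4*v^4 + 12*I*v^3 - 56*v^2 + 48*I*v - 160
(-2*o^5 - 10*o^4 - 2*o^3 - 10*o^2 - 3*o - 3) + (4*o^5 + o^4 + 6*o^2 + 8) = 2*o^5 - 9*o^4 - 2*o^3 - 4*o^2 - 3*o + 5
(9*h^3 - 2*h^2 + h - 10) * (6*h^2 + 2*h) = 54*h^5 + 6*h^4 + 2*h^3 - 58*h^2 - 20*h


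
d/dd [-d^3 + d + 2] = 1 - 3*d^2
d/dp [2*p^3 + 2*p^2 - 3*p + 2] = 6*p^2 + 4*p - 3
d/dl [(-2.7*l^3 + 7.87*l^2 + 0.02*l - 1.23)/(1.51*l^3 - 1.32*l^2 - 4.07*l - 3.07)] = (-8.3197*l^4 + 21.9176*l^3 - 1.5656*l^2 - 51.569*l - 5.0675)/(2.2801*l^6 - 3.9864*l^5 - 10.549*l^4 + 1.4734*l^3 + 24.6697*l^2 + 24.9898*l + 9.4249)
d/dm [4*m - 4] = 4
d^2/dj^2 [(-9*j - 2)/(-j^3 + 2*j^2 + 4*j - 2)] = 2*(27*j^5 - 42*j^4 + 40*j^3 - 108*j^2 + 144*j + 112)/(j^9 - 6*j^8 + 46*j^6 - 24*j^5 - 120*j^4 + 44*j^3 + 72*j^2 - 48*j + 8)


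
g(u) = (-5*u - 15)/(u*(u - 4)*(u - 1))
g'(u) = -(-5*u - 15)/(u*(u - 4)*(u - 1)^2) - (-5*u - 15)/(u*(u - 4)^2*(u - 1)) - 5/(u*(u - 4)*(u - 1)) - (-5*u - 15)/(u^2*(u - 4)*(u - 1))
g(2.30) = 5.21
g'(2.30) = -2.23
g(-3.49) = -0.02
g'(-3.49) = 0.03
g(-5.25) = -0.04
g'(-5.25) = -0.00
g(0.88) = -58.88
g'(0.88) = -457.82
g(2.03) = 6.11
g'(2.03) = -4.62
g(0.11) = -40.83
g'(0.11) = 301.69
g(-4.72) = -0.04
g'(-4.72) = 0.00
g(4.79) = -2.72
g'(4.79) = 4.37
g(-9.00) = -0.03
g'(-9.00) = 0.00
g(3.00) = 5.00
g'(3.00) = 1.67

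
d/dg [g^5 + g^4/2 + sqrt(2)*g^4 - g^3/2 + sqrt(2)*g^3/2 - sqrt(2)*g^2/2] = g*(10*g^3 + 4*g^2 + 8*sqrt(2)*g^2 - 3*g + 3*sqrt(2)*g - 2*sqrt(2))/2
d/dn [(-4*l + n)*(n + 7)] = -4*l + 2*n + 7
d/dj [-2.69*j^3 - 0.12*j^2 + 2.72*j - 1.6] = -8.07*j^2 - 0.24*j + 2.72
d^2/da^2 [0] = 0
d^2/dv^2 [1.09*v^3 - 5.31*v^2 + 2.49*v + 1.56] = 6.54*v - 10.62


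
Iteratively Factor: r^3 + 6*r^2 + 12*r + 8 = (r + 2)*(r^2 + 4*r + 4) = (r + 2)^2*(r + 2)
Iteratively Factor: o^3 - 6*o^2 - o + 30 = (o + 2)*(o^2 - 8*o + 15) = (o - 3)*(o + 2)*(o - 5)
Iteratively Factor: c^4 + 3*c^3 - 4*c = (c + 2)*(c^3 + c^2 - 2*c) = (c - 1)*(c + 2)*(c^2 + 2*c) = (c - 1)*(c + 2)^2*(c)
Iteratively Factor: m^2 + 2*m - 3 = (m - 1)*(m + 3)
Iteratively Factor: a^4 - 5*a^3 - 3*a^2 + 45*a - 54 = (a - 2)*(a^3 - 3*a^2 - 9*a + 27) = (a - 3)*(a - 2)*(a^2 - 9) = (a - 3)*(a - 2)*(a + 3)*(a - 3)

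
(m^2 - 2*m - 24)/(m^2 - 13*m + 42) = (m + 4)/(m - 7)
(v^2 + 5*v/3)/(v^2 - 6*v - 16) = v*(3*v + 5)/(3*(v^2 - 6*v - 16))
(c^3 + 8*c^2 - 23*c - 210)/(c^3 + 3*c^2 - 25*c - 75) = (c^2 + 13*c + 42)/(c^2 + 8*c + 15)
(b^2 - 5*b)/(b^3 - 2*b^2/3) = 3*(b - 5)/(b*(3*b - 2))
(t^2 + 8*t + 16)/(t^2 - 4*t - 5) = (t^2 + 8*t + 16)/(t^2 - 4*t - 5)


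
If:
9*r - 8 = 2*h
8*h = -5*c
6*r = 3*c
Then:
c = 32/23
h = -20/23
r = 16/23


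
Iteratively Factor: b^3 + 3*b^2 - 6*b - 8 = (b - 2)*(b^2 + 5*b + 4) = (b - 2)*(b + 1)*(b + 4)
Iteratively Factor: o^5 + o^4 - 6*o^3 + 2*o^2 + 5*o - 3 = (o + 1)*(o^4 - 6*o^2 + 8*o - 3) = (o - 1)*(o + 1)*(o^3 + o^2 - 5*o + 3) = (o - 1)^2*(o + 1)*(o^2 + 2*o - 3) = (o - 1)^3*(o + 1)*(o + 3)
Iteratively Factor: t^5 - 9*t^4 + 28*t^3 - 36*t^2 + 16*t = (t - 2)*(t^4 - 7*t^3 + 14*t^2 - 8*t) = (t - 2)*(t - 1)*(t^3 - 6*t^2 + 8*t) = t*(t - 2)*(t - 1)*(t^2 - 6*t + 8) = t*(t - 2)^2*(t - 1)*(t - 4)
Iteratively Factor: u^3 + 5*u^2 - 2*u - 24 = (u - 2)*(u^2 + 7*u + 12) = (u - 2)*(u + 3)*(u + 4)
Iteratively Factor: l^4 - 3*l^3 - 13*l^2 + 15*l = (l)*(l^3 - 3*l^2 - 13*l + 15) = l*(l - 5)*(l^2 + 2*l - 3) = l*(l - 5)*(l + 3)*(l - 1)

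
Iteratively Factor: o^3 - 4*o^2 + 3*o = (o - 3)*(o^2 - o) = o*(o - 3)*(o - 1)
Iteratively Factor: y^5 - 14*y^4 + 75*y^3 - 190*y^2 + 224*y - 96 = (y - 2)*(y^4 - 12*y^3 + 51*y^2 - 88*y + 48) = (y - 4)*(y - 2)*(y^3 - 8*y^2 + 19*y - 12) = (y - 4)*(y - 3)*(y - 2)*(y^2 - 5*y + 4) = (y - 4)*(y - 3)*(y - 2)*(y - 1)*(y - 4)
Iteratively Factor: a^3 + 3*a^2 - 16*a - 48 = (a - 4)*(a^2 + 7*a + 12) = (a - 4)*(a + 3)*(a + 4)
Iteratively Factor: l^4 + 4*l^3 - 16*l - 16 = (l + 2)*(l^3 + 2*l^2 - 4*l - 8) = (l + 2)^2*(l^2 - 4) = (l + 2)^3*(l - 2)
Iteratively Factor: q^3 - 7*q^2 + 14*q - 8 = (q - 1)*(q^2 - 6*q + 8) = (q - 2)*(q - 1)*(q - 4)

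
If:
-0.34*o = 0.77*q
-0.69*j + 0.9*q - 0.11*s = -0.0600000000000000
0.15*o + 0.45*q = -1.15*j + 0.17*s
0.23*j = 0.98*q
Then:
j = 0.05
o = -0.03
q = 0.01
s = 0.33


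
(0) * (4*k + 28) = 0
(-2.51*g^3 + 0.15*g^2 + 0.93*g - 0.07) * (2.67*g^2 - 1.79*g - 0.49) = -6.7017*g^5 + 4.8934*g^4 + 3.4445*g^3 - 1.9251*g^2 - 0.3304*g + 0.0343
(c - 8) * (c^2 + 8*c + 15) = c^3 - 49*c - 120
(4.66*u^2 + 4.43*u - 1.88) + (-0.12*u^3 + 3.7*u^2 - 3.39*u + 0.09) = -0.12*u^3 + 8.36*u^2 + 1.04*u - 1.79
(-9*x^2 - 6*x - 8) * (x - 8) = -9*x^3 + 66*x^2 + 40*x + 64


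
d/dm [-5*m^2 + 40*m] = 40 - 10*m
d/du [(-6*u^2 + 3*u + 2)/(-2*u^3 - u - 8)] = (3*(4*u - 1)*(2*u^3 + u + 8) + (6*u^2 + 1)*(-6*u^2 + 3*u + 2))/(2*u^3 + u + 8)^2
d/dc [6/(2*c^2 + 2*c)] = 3*(-2*c - 1)/(c^2*(c + 1)^2)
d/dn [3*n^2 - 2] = 6*n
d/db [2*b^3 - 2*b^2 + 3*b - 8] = 6*b^2 - 4*b + 3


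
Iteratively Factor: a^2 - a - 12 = (a - 4)*(a + 3)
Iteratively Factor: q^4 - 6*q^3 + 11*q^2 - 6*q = (q - 3)*(q^3 - 3*q^2 + 2*q) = q*(q - 3)*(q^2 - 3*q + 2) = q*(q - 3)*(q - 2)*(q - 1)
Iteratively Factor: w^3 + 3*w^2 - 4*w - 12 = (w - 2)*(w^2 + 5*w + 6) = (w - 2)*(w + 2)*(w + 3)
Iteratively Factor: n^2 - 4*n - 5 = (n + 1)*(n - 5)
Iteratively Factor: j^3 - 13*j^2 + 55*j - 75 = (j - 5)*(j^2 - 8*j + 15) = (j - 5)^2*(j - 3)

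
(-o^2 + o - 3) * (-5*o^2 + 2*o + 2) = 5*o^4 - 7*o^3 + 15*o^2 - 4*o - 6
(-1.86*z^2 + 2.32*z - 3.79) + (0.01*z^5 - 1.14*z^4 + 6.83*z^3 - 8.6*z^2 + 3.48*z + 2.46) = 0.01*z^5 - 1.14*z^4 + 6.83*z^3 - 10.46*z^2 + 5.8*z - 1.33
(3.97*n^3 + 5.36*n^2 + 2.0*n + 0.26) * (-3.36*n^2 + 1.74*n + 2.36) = -13.3392*n^5 - 11.1018*n^4 + 11.9756*n^3 + 15.256*n^2 + 5.1724*n + 0.6136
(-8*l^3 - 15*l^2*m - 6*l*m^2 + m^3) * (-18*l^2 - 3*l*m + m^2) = 144*l^5 + 294*l^4*m + 145*l^3*m^2 - 15*l^2*m^3 - 9*l*m^4 + m^5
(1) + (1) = 2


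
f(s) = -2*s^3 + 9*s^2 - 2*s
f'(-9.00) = -650.00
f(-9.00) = 2205.00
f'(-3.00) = -110.00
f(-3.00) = 141.00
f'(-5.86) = -313.52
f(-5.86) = 723.24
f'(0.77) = 8.30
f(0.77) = 2.88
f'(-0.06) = -3.10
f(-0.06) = 0.15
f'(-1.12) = -29.69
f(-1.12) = 16.34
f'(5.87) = -103.08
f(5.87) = -106.15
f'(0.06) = -0.94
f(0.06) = -0.09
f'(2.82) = 1.05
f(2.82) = 21.08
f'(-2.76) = -97.39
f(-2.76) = 116.13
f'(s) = -6*s^2 + 18*s - 2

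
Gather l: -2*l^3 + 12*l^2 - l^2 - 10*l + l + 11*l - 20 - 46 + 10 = -2*l^3 + 11*l^2 + 2*l - 56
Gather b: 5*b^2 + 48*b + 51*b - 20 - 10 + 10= 5*b^2 + 99*b - 20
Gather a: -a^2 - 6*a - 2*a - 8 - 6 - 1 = -a^2 - 8*a - 15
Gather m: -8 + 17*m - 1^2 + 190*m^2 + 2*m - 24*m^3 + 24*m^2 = -24*m^3 + 214*m^2 + 19*m - 9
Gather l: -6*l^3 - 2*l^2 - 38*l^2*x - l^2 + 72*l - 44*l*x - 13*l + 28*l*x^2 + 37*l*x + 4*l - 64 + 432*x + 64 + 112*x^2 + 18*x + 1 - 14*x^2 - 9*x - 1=-6*l^3 + l^2*(-38*x - 3) + l*(28*x^2 - 7*x + 63) + 98*x^2 + 441*x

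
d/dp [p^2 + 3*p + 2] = 2*p + 3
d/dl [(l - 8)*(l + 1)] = 2*l - 7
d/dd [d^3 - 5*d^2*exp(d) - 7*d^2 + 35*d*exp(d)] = -5*d^2*exp(d) + 3*d^2 + 25*d*exp(d) - 14*d + 35*exp(d)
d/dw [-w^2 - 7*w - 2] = -2*w - 7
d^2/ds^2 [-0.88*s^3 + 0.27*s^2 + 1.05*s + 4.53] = 0.54 - 5.28*s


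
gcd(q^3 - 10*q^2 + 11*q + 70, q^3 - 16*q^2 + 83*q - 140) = q^2 - 12*q + 35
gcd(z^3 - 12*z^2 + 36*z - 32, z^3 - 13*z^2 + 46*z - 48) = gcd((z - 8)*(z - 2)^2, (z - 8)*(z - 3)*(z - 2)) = z^2 - 10*z + 16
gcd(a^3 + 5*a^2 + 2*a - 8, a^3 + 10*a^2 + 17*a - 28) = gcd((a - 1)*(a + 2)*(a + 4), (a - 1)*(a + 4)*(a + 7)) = a^2 + 3*a - 4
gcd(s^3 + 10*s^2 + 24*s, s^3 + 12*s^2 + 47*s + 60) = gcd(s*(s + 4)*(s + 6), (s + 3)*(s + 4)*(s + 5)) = s + 4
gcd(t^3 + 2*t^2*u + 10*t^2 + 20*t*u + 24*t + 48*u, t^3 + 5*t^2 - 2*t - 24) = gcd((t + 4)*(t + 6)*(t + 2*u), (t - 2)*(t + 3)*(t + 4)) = t + 4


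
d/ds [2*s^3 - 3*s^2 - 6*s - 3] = 6*s^2 - 6*s - 6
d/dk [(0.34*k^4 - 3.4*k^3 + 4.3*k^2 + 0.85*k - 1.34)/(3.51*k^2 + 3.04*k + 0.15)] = (2.3868*k^5 - 8.83319999999999*k^4 - 20.468*k^3 + 8.5585*k^2 + 10.6968*k + 4.2011)/(12.3201*k^4 + 21.3408*k^3 + 10.2946*k^2 + 0.912*k + 0.0225)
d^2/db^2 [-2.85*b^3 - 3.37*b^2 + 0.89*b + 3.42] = -17.1*b - 6.74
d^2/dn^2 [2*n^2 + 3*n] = 4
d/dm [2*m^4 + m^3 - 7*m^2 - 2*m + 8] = 8*m^3 + 3*m^2 - 14*m - 2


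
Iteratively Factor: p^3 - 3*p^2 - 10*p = (p - 5)*(p^2 + 2*p) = p*(p - 5)*(p + 2)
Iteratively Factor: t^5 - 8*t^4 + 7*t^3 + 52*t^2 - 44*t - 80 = (t + 2)*(t^4 - 10*t^3 + 27*t^2 - 2*t - 40) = (t + 1)*(t + 2)*(t^3 - 11*t^2 + 38*t - 40) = (t - 2)*(t + 1)*(t + 2)*(t^2 - 9*t + 20) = (t - 4)*(t - 2)*(t + 1)*(t + 2)*(t - 5)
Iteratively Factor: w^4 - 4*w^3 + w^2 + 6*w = (w)*(w^3 - 4*w^2 + w + 6) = w*(w - 3)*(w^2 - w - 2) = w*(w - 3)*(w + 1)*(w - 2)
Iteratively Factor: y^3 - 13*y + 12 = (y + 4)*(y^2 - 4*y + 3) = (y - 1)*(y + 4)*(y - 3)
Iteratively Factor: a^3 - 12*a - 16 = (a + 2)*(a^2 - 2*a - 8) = (a - 4)*(a + 2)*(a + 2)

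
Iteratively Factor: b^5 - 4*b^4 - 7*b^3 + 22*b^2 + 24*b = (b + 2)*(b^4 - 6*b^3 + 5*b^2 + 12*b) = b*(b + 2)*(b^3 - 6*b^2 + 5*b + 12) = b*(b - 4)*(b + 2)*(b^2 - 2*b - 3) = b*(b - 4)*(b + 1)*(b + 2)*(b - 3)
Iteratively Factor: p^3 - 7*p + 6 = (p - 1)*(p^2 + p - 6) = (p - 1)*(p + 3)*(p - 2)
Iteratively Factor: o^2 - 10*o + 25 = (o - 5)*(o - 5)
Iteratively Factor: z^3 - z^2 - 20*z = (z)*(z^2 - z - 20) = z*(z + 4)*(z - 5)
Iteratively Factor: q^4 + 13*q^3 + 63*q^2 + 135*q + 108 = (q + 4)*(q^3 + 9*q^2 + 27*q + 27) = (q + 3)*(q + 4)*(q^2 + 6*q + 9) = (q + 3)^2*(q + 4)*(q + 3)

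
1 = 1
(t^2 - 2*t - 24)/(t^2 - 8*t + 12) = (t + 4)/(t - 2)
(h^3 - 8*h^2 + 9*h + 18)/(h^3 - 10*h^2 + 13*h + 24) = (h - 6)/(h - 8)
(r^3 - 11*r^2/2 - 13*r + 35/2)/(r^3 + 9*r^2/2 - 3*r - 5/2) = (2*r^2 - 9*r - 35)/(2*r^2 + 11*r + 5)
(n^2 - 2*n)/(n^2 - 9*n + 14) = n/(n - 7)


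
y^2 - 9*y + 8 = (y - 8)*(y - 1)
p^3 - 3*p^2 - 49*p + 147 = (p - 7)*(p - 3)*(p + 7)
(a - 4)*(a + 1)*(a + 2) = a^3 - a^2 - 10*a - 8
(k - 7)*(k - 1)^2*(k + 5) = k^4 - 4*k^3 - 30*k^2 + 68*k - 35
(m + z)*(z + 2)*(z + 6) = m*z^2 + 8*m*z + 12*m + z^3 + 8*z^2 + 12*z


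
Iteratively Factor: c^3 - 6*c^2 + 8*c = (c - 2)*(c^2 - 4*c) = (c - 4)*(c - 2)*(c)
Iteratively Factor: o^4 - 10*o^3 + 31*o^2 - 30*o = (o - 3)*(o^3 - 7*o^2 + 10*o) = (o - 5)*(o - 3)*(o^2 - 2*o) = o*(o - 5)*(o - 3)*(o - 2)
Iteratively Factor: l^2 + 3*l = (l)*(l + 3)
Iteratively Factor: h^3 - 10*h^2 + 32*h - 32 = (h - 4)*(h^2 - 6*h + 8) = (h - 4)^2*(h - 2)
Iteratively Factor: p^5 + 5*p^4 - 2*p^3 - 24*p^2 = (p)*(p^4 + 5*p^3 - 2*p^2 - 24*p) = p*(p + 4)*(p^3 + p^2 - 6*p) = p^2*(p + 4)*(p^2 + p - 6) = p^2*(p + 3)*(p + 4)*(p - 2)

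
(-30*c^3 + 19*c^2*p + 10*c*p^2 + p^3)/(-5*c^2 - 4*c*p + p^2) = (30*c^3 - 19*c^2*p - 10*c*p^2 - p^3)/(5*c^2 + 4*c*p - p^2)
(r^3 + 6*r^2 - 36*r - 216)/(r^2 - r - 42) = (r^2 - 36)/(r - 7)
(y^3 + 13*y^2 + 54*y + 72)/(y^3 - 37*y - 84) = (y + 6)/(y - 7)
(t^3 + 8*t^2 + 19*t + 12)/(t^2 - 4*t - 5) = (t^2 + 7*t + 12)/(t - 5)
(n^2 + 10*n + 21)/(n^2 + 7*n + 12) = (n + 7)/(n + 4)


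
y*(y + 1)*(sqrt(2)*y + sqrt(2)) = sqrt(2)*y^3 + 2*sqrt(2)*y^2 + sqrt(2)*y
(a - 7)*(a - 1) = a^2 - 8*a + 7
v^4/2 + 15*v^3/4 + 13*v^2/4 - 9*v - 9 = (v/2 + 1)*(v - 3/2)*(v + 1)*(v + 6)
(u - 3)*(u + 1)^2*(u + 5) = u^4 + 4*u^3 - 10*u^2 - 28*u - 15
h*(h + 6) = h^2 + 6*h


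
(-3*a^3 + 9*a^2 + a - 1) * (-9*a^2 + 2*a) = 27*a^5 - 87*a^4 + 9*a^3 + 11*a^2 - 2*a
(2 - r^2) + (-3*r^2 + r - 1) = -4*r^2 + r + 1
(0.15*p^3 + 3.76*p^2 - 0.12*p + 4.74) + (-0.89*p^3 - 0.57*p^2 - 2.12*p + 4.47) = -0.74*p^3 + 3.19*p^2 - 2.24*p + 9.21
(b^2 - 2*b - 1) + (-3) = b^2 - 2*b - 4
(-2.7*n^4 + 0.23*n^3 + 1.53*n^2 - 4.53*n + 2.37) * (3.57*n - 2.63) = -9.639*n^5 + 7.9221*n^4 + 4.8572*n^3 - 20.196*n^2 + 20.3748*n - 6.2331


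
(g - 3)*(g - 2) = g^2 - 5*g + 6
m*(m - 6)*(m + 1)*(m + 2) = m^4 - 3*m^3 - 16*m^2 - 12*m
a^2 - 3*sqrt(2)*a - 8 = (a - 4*sqrt(2))*(a + sqrt(2))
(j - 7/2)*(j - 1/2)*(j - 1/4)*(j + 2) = j^4 - 9*j^3/4 - 23*j^2/4 + 81*j/16 - 7/8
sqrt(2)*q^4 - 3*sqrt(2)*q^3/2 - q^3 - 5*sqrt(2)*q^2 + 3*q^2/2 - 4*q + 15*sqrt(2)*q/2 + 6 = (q - 3/2)*(q - 2*sqrt(2))*(q + sqrt(2))*(sqrt(2)*q + 1)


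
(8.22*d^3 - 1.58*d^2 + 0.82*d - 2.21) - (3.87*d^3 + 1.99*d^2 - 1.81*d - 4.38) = 4.35*d^3 - 3.57*d^2 + 2.63*d + 2.17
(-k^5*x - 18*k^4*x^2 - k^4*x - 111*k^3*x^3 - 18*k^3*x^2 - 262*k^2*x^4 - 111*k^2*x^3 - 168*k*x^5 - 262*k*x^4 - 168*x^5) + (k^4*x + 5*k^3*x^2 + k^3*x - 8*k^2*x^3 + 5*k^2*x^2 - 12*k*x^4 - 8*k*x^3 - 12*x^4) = -k^5*x - 18*k^4*x^2 - 111*k^3*x^3 - 13*k^3*x^2 + k^3*x - 262*k^2*x^4 - 119*k^2*x^3 + 5*k^2*x^2 - 168*k*x^5 - 274*k*x^4 - 8*k*x^3 - 168*x^5 - 12*x^4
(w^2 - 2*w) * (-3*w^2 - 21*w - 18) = -3*w^4 - 15*w^3 + 24*w^2 + 36*w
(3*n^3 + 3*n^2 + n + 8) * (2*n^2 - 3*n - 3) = 6*n^5 - 3*n^4 - 16*n^3 + 4*n^2 - 27*n - 24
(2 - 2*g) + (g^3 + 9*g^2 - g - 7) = g^3 + 9*g^2 - 3*g - 5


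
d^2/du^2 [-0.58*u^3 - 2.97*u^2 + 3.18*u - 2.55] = -3.48*u - 5.94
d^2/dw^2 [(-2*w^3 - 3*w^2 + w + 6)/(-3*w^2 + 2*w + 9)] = 2*(71*w^3 + 189*w^2 + 513*w + 75)/(27*w^6 - 54*w^5 - 207*w^4 + 316*w^3 + 621*w^2 - 486*w - 729)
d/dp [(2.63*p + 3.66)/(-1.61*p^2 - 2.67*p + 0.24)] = (4.2343*p^2 + 11.7852*p + 10.4034)/(2.5921*p^4 + 8.5974*p^3 + 6.3561*p^2 - 1.2816*p + 0.0576)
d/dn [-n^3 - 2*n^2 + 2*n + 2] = -3*n^2 - 4*n + 2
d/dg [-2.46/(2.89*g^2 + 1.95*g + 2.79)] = (14.2188*g + 4.797)/(2.89*g^2 + 1.95*g + 2.79)^2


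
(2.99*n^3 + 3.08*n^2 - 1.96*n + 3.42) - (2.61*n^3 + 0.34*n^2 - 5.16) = 0.38*n^3 + 2.74*n^2 - 1.96*n + 8.58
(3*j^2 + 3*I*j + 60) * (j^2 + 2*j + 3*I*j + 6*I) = 3*j^4 + 6*j^3 + 12*I*j^3 + 51*j^2 + 24*I*j^2 + 102*j + 180*I*j + 360*I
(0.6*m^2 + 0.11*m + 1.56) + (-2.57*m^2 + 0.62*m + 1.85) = -1.97*m^2 + 0.73*m + 3.41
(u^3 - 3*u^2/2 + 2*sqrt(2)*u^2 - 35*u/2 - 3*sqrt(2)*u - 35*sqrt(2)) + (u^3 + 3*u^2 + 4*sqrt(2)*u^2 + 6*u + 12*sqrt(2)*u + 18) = 2*u^3 + 3*u^2/2 + 6*sqrt(2)*u^2 - 23*u/2 + 9*sqrt(2)*u - 35*sqrt(2) + 18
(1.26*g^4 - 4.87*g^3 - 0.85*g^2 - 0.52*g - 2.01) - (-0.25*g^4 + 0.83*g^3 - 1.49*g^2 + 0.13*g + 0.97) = 1.51*g^4 - 5.7*g^3 + 0.64*g^2 - 0.65*g - 2.98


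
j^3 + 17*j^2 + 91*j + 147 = (j + 3)*(j + 7)^2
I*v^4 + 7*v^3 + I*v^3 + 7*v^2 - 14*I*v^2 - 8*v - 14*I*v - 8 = (v - 4*I)*(v - 2*I)*(v - I)*(I*v + I)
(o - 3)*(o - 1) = o^2 - 4*o + 3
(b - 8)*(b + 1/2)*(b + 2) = b^3 - 11*b^2/2 - 19*b - 8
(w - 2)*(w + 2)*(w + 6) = w^3 + 6*w^2 - 4*w - 24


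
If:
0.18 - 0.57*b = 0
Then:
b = 0.32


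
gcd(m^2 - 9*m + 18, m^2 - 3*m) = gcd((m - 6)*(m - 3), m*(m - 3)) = m - 3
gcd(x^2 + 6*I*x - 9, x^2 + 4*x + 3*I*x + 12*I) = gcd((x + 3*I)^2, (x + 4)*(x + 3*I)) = x + 3*I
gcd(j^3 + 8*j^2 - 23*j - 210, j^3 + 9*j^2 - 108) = j + 6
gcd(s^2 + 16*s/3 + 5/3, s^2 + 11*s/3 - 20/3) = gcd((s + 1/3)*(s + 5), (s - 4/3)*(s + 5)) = s + 5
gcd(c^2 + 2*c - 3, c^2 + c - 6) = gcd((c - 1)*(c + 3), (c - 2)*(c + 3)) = c + 3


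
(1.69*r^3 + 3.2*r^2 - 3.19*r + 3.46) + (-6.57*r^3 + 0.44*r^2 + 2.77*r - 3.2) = -4.88*r^3 + 3.64*r^2 - 0.42*r + 0.26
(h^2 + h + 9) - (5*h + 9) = h^2 - 4*h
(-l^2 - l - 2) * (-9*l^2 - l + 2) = 9*l^4 + 10*l^3 + 17*l^2 - 4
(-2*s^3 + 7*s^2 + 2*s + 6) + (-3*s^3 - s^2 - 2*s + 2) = -5*s^3 + 6*s^2 + 8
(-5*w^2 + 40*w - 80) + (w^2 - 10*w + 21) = -4*w^2 + 30*w - 59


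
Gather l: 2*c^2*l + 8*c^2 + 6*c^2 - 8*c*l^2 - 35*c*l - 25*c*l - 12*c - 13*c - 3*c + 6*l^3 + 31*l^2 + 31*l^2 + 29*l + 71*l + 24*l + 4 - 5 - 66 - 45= 14*c^2 - 28*c + 6*l^3 + l^2*(62 - 8*c) + l*(2*c^2 - 60*c + 124) - 112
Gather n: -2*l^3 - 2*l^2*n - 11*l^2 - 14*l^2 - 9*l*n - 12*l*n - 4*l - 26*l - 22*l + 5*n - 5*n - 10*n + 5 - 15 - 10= -2*l^3 - 25*l^2 - 52*l + n*(-2*l^2 - 21*l - 10) - 20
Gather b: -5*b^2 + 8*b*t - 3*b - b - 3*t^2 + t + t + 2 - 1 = -5*b^2 + b*(8*t - 4) - 3*t^2 + 2*t + 1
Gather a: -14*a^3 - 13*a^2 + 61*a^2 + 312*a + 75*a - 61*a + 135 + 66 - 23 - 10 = -14*a^3 + 48*a^2 + 326*a + 168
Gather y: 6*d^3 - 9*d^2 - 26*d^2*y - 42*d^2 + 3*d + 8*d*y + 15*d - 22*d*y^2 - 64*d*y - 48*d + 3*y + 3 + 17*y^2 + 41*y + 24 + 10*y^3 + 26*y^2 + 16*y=6*d^3 - 51*d^2 - 30*d + 10*y^3 + y^2*(43 - 22*d) + y*(-26*d^2 - 56*d + 60) + 27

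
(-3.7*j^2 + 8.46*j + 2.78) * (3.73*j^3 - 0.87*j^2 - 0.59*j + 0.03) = -13.801*j^5 + 34.7748*j^4 + 5.1922*j^3 - 7.521*j^2 - 1.3864*j + 0.0834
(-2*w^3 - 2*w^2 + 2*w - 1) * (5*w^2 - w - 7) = -10*w^5 - 8*w^4 + 26*w^3 + 7*w^2 - 13*w + 7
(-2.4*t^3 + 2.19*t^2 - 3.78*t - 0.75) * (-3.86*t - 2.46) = 9.264*t^4 - 2.5494*t^3 + 9.2034*t^2 + 12.1938*t + 1.845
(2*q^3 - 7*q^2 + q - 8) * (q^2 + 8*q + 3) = 2*q^5 + 9*q^4 - 49*q^3 - 21*q^2 - 61*q - 24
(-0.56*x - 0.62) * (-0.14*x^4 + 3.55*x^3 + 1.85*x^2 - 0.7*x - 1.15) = 0.0784*x^5 - 1.9012*x^4 - 3.237*x^3 - 0.755*x^2 + 1.078*x + 0.713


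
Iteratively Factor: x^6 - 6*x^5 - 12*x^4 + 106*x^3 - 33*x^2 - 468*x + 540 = (x - 3)*(x^5 - 3*x^4 - 21*x^3 + 43*x^2 + 96*x - 180) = (x - 3)*(x + 3)*(x^4 - 6*x^3 - 3*x^2 + 52*x - 60) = (x - 3)*(x - 2)*(x + 3)*(x^3 - 4*x^2 - 11*x + 30) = (x - 5)*(x - 3)*(x - 2)*(x + 3)*(x^2 + x - 6) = (x - 5)*(x - 3)*(x - 2)^2*(x + 3)*(x + 3)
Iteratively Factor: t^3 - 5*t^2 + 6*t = (t - 2)*(t^2 - 3*t) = t*(t - 2)*(t - 3)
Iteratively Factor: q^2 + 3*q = (q + 3)*(q)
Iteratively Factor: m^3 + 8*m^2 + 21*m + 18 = (m + 2)*(m^2 + 6*m + 9) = (m + 2)*(m + 3)*(m + 3)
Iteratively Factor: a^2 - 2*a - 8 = (a - 4)*(a + 2)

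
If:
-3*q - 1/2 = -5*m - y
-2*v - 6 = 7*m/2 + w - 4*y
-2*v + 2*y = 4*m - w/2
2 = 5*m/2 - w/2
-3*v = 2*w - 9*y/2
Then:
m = 22/5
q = 123/10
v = 111/10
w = 18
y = 77/5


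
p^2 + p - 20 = (p - 4)*(p + 5)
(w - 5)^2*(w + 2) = w^3 - 8*w^2 + 5*w + 50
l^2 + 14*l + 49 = (l + 7)^2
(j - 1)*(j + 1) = j^2 - 1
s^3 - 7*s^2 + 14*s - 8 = (s - 4)*(s - 2)*(s - 1)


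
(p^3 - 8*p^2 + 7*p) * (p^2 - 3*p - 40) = p^5 - 11*p^4 - 9*p^3 + 299*p^2 - 280*p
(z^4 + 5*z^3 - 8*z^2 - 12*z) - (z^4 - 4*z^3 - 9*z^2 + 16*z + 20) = 9*z^3 + z^2 - 28*z - 20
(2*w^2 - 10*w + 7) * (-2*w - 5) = -4*w^3 + 10*w^2 + 36*w - 35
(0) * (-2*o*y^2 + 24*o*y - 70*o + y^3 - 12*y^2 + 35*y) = 0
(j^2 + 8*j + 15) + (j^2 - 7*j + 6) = 2*j^2 + j + 21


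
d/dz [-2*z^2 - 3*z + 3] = -4*z - 3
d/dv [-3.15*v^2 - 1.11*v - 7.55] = -6.3*v - 1.11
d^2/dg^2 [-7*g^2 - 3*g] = -14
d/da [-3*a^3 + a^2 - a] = -9*a^2 + 2*a - 1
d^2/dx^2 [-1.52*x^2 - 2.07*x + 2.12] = -3.04000000000000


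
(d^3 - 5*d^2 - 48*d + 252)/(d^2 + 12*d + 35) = (d^2 - 12*d + 36)/(d + 5)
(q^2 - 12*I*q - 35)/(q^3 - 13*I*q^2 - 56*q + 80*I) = (q - 7*I)/(q^2 - 8*I*q - 16)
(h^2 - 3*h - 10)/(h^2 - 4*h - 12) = (h - 5)/(h - 6)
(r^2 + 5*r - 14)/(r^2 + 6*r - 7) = (r - 2)/(r - 1)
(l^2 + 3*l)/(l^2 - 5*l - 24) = l/(l - 8)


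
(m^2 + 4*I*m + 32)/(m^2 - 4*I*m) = (m + 8*I)/m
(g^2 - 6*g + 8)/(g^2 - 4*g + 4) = (g - 4)/(g - 2)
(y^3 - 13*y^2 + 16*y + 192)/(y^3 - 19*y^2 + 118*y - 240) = (y^2 - 5*y - 24)/(y^2 - 11*y + 30)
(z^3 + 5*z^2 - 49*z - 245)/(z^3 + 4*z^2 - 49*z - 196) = (z + 5)/(z + 4)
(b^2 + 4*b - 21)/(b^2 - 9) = (b + 7)/(b + 3)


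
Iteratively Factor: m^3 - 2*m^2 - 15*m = (m - 5)*(m^2 + 3*m) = (m - 5)*(m + 3)*(m)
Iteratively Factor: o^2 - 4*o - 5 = (o + 1)*(o - 5)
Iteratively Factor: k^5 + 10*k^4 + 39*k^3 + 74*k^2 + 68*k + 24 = (k + 2)*(k^4 + 8*k^3 + 23*k^2 + 28*k + 12) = (k + 1)*(k + 2)*(k^3 + 7*k^2 + 16*k + 12) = (k + 1)*(k + 2)*(k + 3)*(k^2 + 4*k + 4) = (k + 1)*(k + 2)^2*(k + 3)*(k + 2)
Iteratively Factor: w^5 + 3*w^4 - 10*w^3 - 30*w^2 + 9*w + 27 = (w + 1)*(w^4 + 2*w^3 - 12*w^2 - 18*w + 27) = (w + 1)*(w + 3)*(w^3 - w^2 - 9*w + 9) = (w + 1)*(w + 3)^2*(w^2 - 4*w + 3) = (w - 3)*(w + 1)*(w + 3)^2*(w - 1)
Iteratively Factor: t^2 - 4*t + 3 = (t - 3)*(t - 1)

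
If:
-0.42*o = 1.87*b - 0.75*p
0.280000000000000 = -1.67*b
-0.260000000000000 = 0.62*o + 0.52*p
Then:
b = -0.17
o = -0.05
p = -0.44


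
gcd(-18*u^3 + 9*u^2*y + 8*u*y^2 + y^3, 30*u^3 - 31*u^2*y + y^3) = -6*u^2 + 5*u*y + y^2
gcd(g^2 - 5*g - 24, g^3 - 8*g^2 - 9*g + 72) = g^2 - 5*g - 24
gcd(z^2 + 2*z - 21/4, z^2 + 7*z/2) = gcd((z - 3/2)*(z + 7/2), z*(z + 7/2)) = z + 7/2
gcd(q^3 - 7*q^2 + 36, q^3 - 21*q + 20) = 1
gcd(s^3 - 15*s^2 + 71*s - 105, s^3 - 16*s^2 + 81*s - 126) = s^2 - 10*s + 21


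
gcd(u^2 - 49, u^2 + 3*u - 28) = u + 7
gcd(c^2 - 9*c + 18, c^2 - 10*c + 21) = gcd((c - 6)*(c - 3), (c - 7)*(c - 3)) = c - 3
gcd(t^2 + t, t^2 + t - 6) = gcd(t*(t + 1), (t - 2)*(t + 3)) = 1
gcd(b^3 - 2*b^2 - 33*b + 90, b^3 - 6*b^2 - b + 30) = b^2 - 8*b + 15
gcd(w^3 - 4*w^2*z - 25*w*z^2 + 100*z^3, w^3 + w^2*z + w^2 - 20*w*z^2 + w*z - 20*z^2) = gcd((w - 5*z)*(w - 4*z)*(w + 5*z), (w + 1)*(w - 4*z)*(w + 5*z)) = -w^2 - w*z + 20*z^2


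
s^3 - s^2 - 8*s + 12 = (s - 2)^2*(s + 3)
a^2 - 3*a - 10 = (a - 5)*(a + 2)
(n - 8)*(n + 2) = n^2 - 6*n - 16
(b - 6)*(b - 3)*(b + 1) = b^3 - 8*b^2 + 9*b + 18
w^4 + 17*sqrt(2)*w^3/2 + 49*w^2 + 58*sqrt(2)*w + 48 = (w + sqrt(2))*(w + 3*sqrt(2)/2)*(w + 2*sqrt(2))*(w + 4*sqrt(2))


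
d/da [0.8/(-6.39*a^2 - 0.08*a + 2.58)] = (10.224*a + 0.064)/(6.39*a^2 + 0.08*a - 2.58)^2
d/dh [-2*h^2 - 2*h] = -4*h - 2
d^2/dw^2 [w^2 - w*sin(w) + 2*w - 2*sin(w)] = w*sin(w) - 2*sqrt(2)*cos(w + pi/4) + 2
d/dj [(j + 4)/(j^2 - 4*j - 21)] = (j^2 - 4*j - 2*(j - 2)*(j + 4) - 21)/(-j^2 + 4*j + 21)^2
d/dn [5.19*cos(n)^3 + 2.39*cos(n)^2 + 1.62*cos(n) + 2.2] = (15.57*sin(n)^2 - 4.78*cos(n) - 17.19)*sin(n)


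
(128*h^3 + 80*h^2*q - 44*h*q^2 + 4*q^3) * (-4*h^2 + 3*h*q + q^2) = -512*h^5 + 64*h^4*q + 544*h^3*q^2 - 68*h^2*q^3 - 32*h*q^4 + 4*q^5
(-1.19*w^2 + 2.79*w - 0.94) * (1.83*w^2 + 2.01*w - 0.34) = -2.1777*w^4 + 2.7138*w^3 + 4.2923*w^2 - 2.838*w + 0.3196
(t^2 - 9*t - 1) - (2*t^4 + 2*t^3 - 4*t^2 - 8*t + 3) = -2*t^4 - 2*t^3 + 5*t^2 - t - 4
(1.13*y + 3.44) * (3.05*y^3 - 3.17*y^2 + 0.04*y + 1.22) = 3.4465*y^4 + 6.9099*y^3 - 10.8596*y^2 + 1.5162*y + 4.1968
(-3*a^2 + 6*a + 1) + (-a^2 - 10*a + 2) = -4*a^2 - 4*a + 3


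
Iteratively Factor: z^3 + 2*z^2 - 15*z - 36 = (z + 3)*(z^2 - z - 12) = (z + 3)^2*(z - 4)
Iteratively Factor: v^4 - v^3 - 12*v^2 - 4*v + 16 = (v - 1)*(v^3 - 12*v - 16) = (v - 1)*(v + 2)*(v^2 - 2*v - 8) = (v - 4)*(v - 1)*(v + 2)*(v + 2)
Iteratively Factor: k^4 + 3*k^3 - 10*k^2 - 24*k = (k)*(k^3 + 3*k^2 - 10*k - 24) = k*(k + 4)*(k^2 - k - 6) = k*(k + 2)*(k + 4)*(k - 3)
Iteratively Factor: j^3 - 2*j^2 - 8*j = (j - 4)*(j^2 + 2*j) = (j - 4)*(j + 2)*(j)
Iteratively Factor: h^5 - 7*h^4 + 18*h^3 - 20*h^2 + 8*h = (h - 2)*(h^4 - 5*h^3 + 8*h^2 - 4*h) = (h - 2)*(h - 1)*(h^3 - 4*h^2 + 4*h) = (h - 2)^2*(h - 1)*(h^2 - 2*h) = h*(h - 2)^2*(h - 1)*(h - 2)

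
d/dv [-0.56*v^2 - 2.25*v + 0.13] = -1.12*v - 2.25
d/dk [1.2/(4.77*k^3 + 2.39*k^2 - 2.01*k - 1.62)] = (-17.172*k^2 - 5.736*k + 2.412)/(4.77*k^3 + 2.39*k^2 - 2.01*k - 1.62)^2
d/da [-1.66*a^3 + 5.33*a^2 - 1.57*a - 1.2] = -4.98*a^2 + 10.66*a - 1.57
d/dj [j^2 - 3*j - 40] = 2*j - 3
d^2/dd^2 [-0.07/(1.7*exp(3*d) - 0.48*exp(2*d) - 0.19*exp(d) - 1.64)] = (0.07*(-10.2*exp(2*d) + 1.92*exp(d) + 0.38)*(-5.1*exp(2*d) + 0.96*exp(d) + 0.19)*exp(d) + (1.071*exp(2*d) - 0.1344*exp(d) - 0.0133)*(-1.7*exp(3*d) + 0.48*exp(2*d) + 0.19*exp(d) + 1.64))*exp(d)/(-1.7*exp(3*d) + 0.48*exp(2*d) + 0.19*exp(d) + 1.64)^3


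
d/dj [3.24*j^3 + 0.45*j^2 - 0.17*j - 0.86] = 9.72*j^2 + 0.9*j - 0.17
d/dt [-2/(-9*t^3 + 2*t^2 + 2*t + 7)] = 2*(-27*t^2 + 4*t + 2)/(-9*t^3 + 2*t^2 + 2*t + 7)^2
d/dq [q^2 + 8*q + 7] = 2*q + 8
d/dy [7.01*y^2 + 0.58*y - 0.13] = 14.02*y + 0.58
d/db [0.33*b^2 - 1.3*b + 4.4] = 0.66*b - 1.3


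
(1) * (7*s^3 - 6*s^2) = 7*s^3 - 6*s^2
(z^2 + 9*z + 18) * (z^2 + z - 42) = z^4 + 10*z^3 - 15*z^2 - 360*z - 756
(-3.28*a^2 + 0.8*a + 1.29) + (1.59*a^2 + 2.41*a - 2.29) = -1.69*a^2 + 3.21*a - 1.0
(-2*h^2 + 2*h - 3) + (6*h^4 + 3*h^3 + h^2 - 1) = 6*h^4 + 3*h^3 - h^2 + 2*h - 4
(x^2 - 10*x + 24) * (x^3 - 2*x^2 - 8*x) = x^5 - 12*x^4 + 36*x^3 + 32*x^2 - 192*x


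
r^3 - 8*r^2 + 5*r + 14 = (r - 7)*(r - 2)*(r + 1)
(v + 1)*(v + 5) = v^2 + 6*v + 5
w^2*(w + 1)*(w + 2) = w^4 + 3*w^3 + 2*w^2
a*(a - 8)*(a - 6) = a^3 - 14*a^2 + 48*a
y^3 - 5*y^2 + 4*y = y*(y - 4)*(y - 1)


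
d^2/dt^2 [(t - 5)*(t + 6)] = 2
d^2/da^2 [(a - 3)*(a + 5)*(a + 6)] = 6*a + 16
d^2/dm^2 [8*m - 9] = 0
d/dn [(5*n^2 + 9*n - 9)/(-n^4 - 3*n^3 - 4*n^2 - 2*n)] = (10*n^5 + 42*n^4 + 18*n^3 - 55*n^2 - 72*n - 18)/(n^2*(n^6 + 6*n^5 + 17*n^4 + 28*n^3 + 28*n^2 + 16*n + 4))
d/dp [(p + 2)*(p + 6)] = 2*p + 8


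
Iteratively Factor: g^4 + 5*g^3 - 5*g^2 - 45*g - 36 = (g + 3)*(g^3 + 2*g^2 - 11*g - 12) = (g + 3)*(g + 4)*(g^2 - 2*g - 3) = (g + 1)*(g + 3)*(g + 4)*(g - 3)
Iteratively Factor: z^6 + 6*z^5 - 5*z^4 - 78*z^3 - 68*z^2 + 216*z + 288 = (z + 3)*(z^5 + 3*z^4 - 14*z^3 - 36*z^2 + 40*z + 96) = (z - 3)*(z + 3)*(z^4 + 6*z^3 + 4*z^2 - 24*z - 32) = (z - 3)*(z + 2)*(z + 3)*(z^3 + 4*z^2 - 4*z - 16) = (z - 3)*(z - 2)*(z + 2)*(z + 3)*(z^2 + 6*z + 8) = (z - 3)*(z - 2)*(z + 2)^2*(z + 3)*(z + 4)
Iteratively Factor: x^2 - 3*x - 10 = (x + 2)*(x - 5)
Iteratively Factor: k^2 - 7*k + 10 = (k - 2)*(k - 5)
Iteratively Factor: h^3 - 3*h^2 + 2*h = (h - 1)*(h^2 - 2*h) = (h - 2)*(h - 1)*(h)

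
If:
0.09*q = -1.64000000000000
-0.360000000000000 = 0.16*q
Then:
No Solution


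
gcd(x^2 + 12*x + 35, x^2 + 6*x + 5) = x + 5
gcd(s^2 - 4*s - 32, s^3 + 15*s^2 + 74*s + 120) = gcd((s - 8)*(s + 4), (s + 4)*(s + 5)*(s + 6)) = s + 4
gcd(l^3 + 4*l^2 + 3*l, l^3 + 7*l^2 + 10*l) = l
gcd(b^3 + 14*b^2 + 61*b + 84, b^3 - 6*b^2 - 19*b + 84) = b + 4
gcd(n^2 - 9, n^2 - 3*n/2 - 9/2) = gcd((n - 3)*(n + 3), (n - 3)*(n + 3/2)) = n - 3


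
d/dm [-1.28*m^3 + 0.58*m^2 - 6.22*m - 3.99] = -3.84*m^2 + 1.16*m - 6.22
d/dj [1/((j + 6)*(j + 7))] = (-2*j - 13)/(j^4 + 26*j^3 + 253*j^2 + 1092*j + 1764)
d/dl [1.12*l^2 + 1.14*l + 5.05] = 2.24*l + 1.14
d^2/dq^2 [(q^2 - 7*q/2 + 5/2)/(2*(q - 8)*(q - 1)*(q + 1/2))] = (8*q^3 - 60*q^2 + 546*q - 1445)/(8*q^6 - 180*q^5 + 1254*q^4 - 1935*q^3 - 5016*q^2 - 2880*q - 512)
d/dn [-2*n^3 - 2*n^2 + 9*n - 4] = -6*n^2 - 4*n + 9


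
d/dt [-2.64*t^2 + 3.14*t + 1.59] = 3.14 - 5.28*t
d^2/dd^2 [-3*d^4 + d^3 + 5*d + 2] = 6*d*(1 - 6*d)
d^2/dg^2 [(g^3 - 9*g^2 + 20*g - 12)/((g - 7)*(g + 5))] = 2*(41*g^3 - 771*g^2 + 5847*g - 12893)/(g^6 - 6*g^5 - 93*g^4 + 412*g^3 + 3255*g^2 - 7350*g - 42875)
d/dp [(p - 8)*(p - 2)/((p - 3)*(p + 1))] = 2*(4*p^2 - 19*p + 31)/(p^4 - 4*p^3 - 2*p^2 + 12*p + 9)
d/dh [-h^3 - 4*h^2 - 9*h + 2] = -3*h^2 - 8*h - 9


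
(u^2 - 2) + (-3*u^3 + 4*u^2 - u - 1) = -3*u^3 + 5*u^2 - u - 3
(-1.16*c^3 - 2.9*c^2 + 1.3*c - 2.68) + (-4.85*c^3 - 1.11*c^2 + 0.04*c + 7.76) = -6.01*c^3 - 4.01*c^2 + 1.34*c + 5.08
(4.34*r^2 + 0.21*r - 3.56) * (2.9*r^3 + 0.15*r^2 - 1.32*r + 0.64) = 12.586*r^5 + 1.26*r^4 - 16.0213*r^3 + 1.9664*r^2 + 4.8336*r - 2.2784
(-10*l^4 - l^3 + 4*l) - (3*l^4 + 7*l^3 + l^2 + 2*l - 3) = -13*l^4 - 8*l^3 - l^2 + 2*l + 3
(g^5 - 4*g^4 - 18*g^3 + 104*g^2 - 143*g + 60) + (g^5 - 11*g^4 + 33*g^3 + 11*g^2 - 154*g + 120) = 2*g^5 - 15*g^4 + 15*g^3 + 115*g^2 - 297*g + 180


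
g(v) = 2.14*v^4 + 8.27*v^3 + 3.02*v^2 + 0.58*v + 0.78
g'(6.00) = 2778.94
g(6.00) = 4672.74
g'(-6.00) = -991.46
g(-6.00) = 1093.14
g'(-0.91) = 9.18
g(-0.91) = -2.01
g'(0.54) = 12.42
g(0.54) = 3.46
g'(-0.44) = 2.00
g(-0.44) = 0.49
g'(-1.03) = 11.33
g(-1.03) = -3.24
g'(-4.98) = -471.41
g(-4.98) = 367.62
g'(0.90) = 32.35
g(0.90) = 11.18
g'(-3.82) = -137.62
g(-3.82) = 37.33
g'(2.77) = 389.61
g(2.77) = 327.32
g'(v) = 8.56*v^3 + 24.81*v^2 + 6.04*v + 0.58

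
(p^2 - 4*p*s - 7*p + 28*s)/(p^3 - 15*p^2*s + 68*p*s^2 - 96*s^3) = (p - 7)/(p^2 - 11*p*s + 24*s^2)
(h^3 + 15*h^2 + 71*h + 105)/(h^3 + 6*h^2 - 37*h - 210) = (h + 3)/(h - 6)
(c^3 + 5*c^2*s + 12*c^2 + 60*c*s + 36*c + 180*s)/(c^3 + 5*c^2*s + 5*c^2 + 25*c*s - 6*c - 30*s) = (c + 6)/(c - 1)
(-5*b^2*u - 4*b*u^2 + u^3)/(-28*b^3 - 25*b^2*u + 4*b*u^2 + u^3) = u*(-5*b + u)/(-28*b^2 + 3*b*u + u^2)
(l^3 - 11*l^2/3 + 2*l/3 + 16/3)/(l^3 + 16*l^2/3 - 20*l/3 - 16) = (3*l^2 - 5*l - 8)/(3*l^2 + 22*l + 24)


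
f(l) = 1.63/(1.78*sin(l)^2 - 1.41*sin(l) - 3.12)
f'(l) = 1.63*(-3.56*sin(l)*cos(l) + 1.41*cos(l))/(1.78*sin(l)^2 - 1.41*sin(l) - 3.12)^2 = (2.2983 - 5.8028*sin(l))*cos(l)/(-1.78*sin(l)^2 + 1.41*sin(l) + 3.12)^2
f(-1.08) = -3.31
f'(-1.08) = 14.45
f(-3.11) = -0.53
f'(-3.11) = -0.26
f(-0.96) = -2.12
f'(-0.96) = 6.81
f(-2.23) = -1.82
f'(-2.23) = -5.29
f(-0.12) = -0.56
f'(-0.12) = 0.35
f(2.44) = -0.50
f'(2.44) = 0.10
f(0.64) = -0.49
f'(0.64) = -0.08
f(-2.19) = -2.06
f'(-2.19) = -6.51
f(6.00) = -0.63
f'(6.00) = 0.56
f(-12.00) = -0.48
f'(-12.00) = -0.06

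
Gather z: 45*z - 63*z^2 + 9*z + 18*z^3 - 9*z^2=18*z^3 - 72*z^2 + 54*z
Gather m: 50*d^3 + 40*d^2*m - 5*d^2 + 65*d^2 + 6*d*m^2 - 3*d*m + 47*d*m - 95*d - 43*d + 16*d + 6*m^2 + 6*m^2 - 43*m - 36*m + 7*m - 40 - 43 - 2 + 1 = 50*d^3 + 60*d^2 - 122*d + m^2*(6*d + 12) + m*(40*d^2 + 44*d - 72) - 84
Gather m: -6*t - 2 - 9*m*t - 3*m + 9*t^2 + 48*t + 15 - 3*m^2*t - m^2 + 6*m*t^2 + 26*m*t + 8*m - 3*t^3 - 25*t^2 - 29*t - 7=m^2*(-3*t - 1) + m*(6*t^2 + 17*t + 5) - 3*t^3 - 16*t^2 + 13*t + 6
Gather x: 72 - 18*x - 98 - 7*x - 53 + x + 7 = -24*x - 72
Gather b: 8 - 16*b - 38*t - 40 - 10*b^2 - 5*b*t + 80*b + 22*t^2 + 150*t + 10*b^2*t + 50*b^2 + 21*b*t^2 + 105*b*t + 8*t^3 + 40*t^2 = b^2*(10*t + 40) + b*(21*t^2 + 100*t + 64) + 8*t^3 + 62*t^2 + 112*t - 32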